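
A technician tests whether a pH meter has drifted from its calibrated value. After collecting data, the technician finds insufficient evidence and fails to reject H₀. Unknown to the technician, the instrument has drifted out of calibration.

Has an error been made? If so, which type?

The conventional null hypothesis here is that the instrument is correctly calibrated.
H₀ was not rejected, but H₀ is actually false.
Failing to reject a false null hypothesis is a Type II error (false negative).

Type II error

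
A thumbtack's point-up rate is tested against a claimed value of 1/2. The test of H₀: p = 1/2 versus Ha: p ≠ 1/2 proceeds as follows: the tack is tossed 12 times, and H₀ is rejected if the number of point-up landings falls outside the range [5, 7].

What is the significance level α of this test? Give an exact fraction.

397/1024

α = P(K ≤ 4 or K ≥ 8 | p = 1/2), K ~ Binomial(12, 1/2).
By symmetry, α = 2·P(K ≤ 4) = 2·(1 + 12 + 66 + 220 + 495)/4096 = 1588/4096 = 397/1024.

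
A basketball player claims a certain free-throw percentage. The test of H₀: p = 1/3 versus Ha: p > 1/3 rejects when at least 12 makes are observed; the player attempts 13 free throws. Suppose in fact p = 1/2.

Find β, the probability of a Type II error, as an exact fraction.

4089/4096

A Type II error is failing to reject when Ha holds: with p = 1/2, β = P(K ≤ 11).
Equivalently, β = 1 − P(K ≥ 12) = 4089/4096.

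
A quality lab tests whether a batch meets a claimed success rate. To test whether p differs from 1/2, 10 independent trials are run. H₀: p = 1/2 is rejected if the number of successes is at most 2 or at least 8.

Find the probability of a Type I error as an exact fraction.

7/64

α = P(K ≤ 2 or K ≥ 8 | p = 1/2), K ~ Binomial(10, 1/2).
By symmetry, α = 2·P(K ≤ 2) = 2·(1 + 10 + 45)/1024 = 112/1024 = 7/64.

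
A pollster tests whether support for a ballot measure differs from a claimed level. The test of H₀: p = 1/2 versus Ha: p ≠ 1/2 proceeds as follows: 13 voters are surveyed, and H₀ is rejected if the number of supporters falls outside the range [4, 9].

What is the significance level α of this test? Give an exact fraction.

189/2048

α = P(Y ≤ 3 or Y ≥ 10 | p = 1/2), Y ~ Binomial(13, 1/2).
Each tail has probability (1 + 13 + 78 + 286)/8192; doubling gives α = 756/8192 = 189/2048.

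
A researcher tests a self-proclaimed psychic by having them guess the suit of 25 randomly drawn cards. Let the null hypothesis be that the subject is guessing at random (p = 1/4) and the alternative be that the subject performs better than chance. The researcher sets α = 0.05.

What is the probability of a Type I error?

0.05

The significance level α is, by definition, the probability of a Type I error — P(reject H₀ | H₀ true).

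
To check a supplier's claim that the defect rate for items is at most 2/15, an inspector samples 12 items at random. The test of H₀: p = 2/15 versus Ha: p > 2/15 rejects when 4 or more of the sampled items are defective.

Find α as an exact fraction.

558522837776/8649755859375

α = P(reject H₀ | H₀ true) = P(K ≥ 4 | p = 2/15), K ~ Binomial(12, 2/15).
Via the complement, α = 1 − Σ_{j=0}^{3} C(12,j)(2/15)^j(13/15)^{12-j} = 558522837776/8649755859375.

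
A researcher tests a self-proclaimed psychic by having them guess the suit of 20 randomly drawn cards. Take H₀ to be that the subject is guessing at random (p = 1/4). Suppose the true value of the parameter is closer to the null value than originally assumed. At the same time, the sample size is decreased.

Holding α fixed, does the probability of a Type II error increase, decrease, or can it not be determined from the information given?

It increases.

When the true parameter is near the null value, the test has a harder time distinguishing Ha from H₀. Reducing n widens both sampling distributions, so the test has less ability to distinguish Ha from H₀. Both changes push β in the same direction.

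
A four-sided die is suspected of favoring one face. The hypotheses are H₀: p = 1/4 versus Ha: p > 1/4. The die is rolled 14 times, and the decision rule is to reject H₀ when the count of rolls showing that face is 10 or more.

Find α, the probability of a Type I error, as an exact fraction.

α = P(reject H₀ | H₀ true) = P(X ≥ 10 | p = 1/4), with X ~ Binomial(14, 1/4).
Adding the binomial terms for j = 10 through 14 with p = 1/4 yields 91771/268435456.

91771/268435456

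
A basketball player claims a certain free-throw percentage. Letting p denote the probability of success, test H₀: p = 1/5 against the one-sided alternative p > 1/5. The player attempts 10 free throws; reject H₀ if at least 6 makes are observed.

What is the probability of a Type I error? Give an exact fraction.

62201/9765625

The Type I error probability is α = P(X ≥ 6) computed under H₀, where X ~ Binomial(10, 1/5).
P(X ≥ 6) = Σ_{j=6}^{10} C(10,j)·(1/5)^j·(4/5)^{10-j} = 62201/9765625.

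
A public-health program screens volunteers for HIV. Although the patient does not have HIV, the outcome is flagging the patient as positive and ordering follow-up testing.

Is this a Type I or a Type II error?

Type I error

The null hypothesis here is that the patient does not have HIV.
'Flagging the patient as positive and ordering follow-up testing' corresponds to rejecting H₀.
H₀ was rejected but H₀ is true — a Type I error (false positive).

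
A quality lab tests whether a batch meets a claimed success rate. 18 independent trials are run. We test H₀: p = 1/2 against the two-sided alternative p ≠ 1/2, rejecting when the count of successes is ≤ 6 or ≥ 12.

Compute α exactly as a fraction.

7795/32768

The significance level is the null-hypothesis probability of the rejection region {≤6} ∪ {≥12}.
By symmetry, α = 2·P(X ≤ 6) = 2·(1 + 18 + 153 + 816 + 3060 + 8568 + 18564)/262144 = 62360/262144 = 7795/32768.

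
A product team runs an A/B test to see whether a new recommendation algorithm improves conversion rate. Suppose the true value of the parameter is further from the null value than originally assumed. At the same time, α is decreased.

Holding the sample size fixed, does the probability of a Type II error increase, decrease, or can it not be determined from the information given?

The first change alone would make β decrease; the second alone would make β increase. Which effect dominates depends on the magnitudes, which are not given.

Cannot be determined from the information given.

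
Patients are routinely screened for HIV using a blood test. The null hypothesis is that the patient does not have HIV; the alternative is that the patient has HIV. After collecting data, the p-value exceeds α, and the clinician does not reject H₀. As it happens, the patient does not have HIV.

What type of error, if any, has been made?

No error — this is a correct decision.

The test retained a true H₀ — the decision matches the true state.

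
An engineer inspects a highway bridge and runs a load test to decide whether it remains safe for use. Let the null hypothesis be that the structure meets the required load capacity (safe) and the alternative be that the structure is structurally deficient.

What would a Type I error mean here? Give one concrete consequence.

A Type I error would mean concluding that the structure is structurally deficient when in fact the structure meets the required load capacity (safe). Consequence: a sound structure is closed unnecessarily, at significant cost and disruption.

A Type I error is rejecting H₀ when H₀ is true.
Here that means closing the structure for repairs when actually the structure meets the required load capacity (safe).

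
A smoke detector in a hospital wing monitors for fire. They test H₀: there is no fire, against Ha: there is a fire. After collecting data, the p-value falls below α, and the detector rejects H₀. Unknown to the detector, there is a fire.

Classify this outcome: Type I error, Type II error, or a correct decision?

Neither — the decision is correct.

The test rejected a false H₀ — the decision matches the true state.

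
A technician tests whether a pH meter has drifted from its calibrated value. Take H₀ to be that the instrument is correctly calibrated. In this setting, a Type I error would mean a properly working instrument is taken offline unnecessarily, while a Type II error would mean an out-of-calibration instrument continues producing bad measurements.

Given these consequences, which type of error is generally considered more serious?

The Type II consequence (an out-of-calibration instrument continues producing bad measurements) is more severe than the Type I consequence (a properly working instrument is taken offline unnecessarily).

Type II error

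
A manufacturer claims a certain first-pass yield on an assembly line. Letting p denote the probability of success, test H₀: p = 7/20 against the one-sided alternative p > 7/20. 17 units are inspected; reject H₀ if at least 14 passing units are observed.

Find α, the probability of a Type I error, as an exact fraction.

Under H₀, X ~ Binomial(17, 7/20), and α = P(X ≥ 14).
Adding the binomial terms for j = 14 through 17 with p = 7/20 yields 56496660191394549/655360000000000000000.

56496660191394549/655360000000000000000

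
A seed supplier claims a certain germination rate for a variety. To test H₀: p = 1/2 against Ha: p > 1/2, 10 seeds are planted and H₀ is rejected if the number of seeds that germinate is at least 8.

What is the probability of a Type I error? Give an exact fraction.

Under H₀, Y ~ Binomial(10, 1/2), and α = P(Y ≥ 8).
Summing the upper tail: (45 + 10 + 1) / 2^10 = 56/1024 = 7/128.

7/128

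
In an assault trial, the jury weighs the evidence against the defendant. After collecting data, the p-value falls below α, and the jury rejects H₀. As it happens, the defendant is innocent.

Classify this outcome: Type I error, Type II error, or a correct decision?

The conventional null hypothesis here is that the defendant is innocent.
H₀ was rejected, but H₀ is actually true.
Rejecting a true null hypothesis is a Type I error (false positive).

Type I error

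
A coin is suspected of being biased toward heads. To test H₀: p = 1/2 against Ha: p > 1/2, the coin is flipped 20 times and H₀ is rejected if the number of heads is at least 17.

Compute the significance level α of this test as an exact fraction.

α = P(reject H₀ | H₀ true) = P(K ≥ 17 | p = 1/2), with K ~ Binomial(20, 1/2).
P(K ≥ 17) = [C(20,17) + C(20,18) + C(20,19) + C(20,20)] / 2^20 = (1140 + 190 + 20 + 1) / 1048576 = 1351/1048576.

1351/1048576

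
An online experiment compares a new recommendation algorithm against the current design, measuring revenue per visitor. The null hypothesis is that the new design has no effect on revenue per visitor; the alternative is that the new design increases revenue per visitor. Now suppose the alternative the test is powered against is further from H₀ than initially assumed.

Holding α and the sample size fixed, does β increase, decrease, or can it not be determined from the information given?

It decreases.

A bigger departure from H₀ is easier for the test to detect, so it fails to reject less often.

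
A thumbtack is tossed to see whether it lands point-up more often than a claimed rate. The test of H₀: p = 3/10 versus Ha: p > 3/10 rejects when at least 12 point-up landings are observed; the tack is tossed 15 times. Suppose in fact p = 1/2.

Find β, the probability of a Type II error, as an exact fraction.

503/512

Under the alternative p = 1/2, X ~ Binomial(15, 1/2); β is the probability the test does not reject, P(X < 12).
Equivalently, β = 1 − P(X ≥ 12) = 503/512.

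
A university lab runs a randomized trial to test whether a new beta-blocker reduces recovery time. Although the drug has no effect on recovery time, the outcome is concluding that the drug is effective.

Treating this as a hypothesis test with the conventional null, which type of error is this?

Type I error

The null hypothesis here is that the drug has no effect on recovery time.
'Concluding that the drug is effective' corresponds to rejecting H₀.
H₀ was rejected but H₀ is true — a Type I error (false positive).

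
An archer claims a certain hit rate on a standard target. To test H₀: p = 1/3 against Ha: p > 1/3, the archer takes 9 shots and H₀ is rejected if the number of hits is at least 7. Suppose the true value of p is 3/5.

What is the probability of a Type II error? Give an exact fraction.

1500416/1953125

Under the alternative p = 3/5, S ~ Binomial(9, 3/5); β is the probability the test does not reject, P(S < 7).
Equivalently, β = 1 − P(S ≥ 7) = 1500416/1953125.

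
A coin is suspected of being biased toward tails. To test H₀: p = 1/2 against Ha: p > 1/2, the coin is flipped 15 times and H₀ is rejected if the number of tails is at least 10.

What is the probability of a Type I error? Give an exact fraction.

Under H₀, Y ~ Binomial(15, 1/2), and α = P(Y ≥ 10).
That's C(15,10) + C(15,11) + C(15,12) + C(15,13) + C(15,14) + C(15,15) over 2^15, i.e. (3003 + 1365 + 455 + 105 + 15 + 1)/32768 = 4944/32768 = 309/2048.

309/2048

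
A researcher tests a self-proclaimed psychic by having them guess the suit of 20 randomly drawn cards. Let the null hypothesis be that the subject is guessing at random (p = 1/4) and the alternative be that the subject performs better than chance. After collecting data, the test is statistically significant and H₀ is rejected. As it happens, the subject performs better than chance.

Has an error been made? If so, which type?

The test rejected a false H₀ — the decision matches the true state.

No error — this is a correct decision.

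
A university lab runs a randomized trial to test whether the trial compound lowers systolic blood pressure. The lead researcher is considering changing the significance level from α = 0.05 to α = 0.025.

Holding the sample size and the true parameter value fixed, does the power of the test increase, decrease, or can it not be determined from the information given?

Lowering α raises the bar for rejection; under Ha, the test now fails to reject on outcomes it previously would have rejected.
Since power = 1 − β and β increases, power decreases.

It decreases.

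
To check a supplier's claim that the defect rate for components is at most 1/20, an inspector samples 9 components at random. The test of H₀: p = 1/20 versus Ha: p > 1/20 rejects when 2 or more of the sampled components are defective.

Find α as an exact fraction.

α = P(reject H₀ | H₀ true) = P(X ≥ 2 | p = 1/20), X ~ Binomial(9, 1/20).
Via the complement, α = 1 − Σ_{j=0}^{1} C(9,j)(1/20)^j(19/20)^{9-j} = 9115058713/128000000000.

9115058713/128000000000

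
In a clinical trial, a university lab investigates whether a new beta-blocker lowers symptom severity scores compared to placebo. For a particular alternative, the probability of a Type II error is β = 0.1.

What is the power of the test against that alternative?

Power = 1 − β = 1 − 0.1 = 0.9.

0.9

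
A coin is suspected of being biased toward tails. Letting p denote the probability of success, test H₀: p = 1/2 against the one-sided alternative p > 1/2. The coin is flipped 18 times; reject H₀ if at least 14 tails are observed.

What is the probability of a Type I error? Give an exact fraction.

253/16384

Under H₀, Y ~ Binomial(18, 1/2), and α = P(Y ≥ 14).
Summing the upper tail: (3060 + 816 + 153 + 18 + 1) / 2^18 = 4048/262144 = 253/16384.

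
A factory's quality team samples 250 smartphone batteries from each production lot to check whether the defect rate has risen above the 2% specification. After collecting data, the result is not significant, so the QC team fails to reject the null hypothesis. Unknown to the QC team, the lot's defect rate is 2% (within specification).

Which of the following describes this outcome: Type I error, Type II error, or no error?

No error — this is a correct decision.

The conventional null hypothesis here is that the lot's defect rate is 2% (within specification).
The test retained a true H₀ — the decision matches the true state.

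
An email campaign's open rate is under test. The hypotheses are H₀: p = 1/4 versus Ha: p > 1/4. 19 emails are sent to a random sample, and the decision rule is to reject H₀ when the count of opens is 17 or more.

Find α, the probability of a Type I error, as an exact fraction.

α = P(reject H₀ | H₀ true) = P(X ≥ 17 | p = 1/4), with X ~ Binomial(19, 1/4).
P(X ≥ 17) = Σ_{j=17}^{19} C(19,j)·(1/4)^j·(3/4)^{19-j} = 1597/274877906944.

1597/274877906944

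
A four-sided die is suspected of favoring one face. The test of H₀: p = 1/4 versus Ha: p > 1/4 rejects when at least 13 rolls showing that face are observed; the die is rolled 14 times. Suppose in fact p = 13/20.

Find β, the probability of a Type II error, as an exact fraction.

1604780863168259917/1638400000000000000

Under the alternative p = 13/20, K ~ Binomial(14, 13/20); β is the probability the test does not reject, P(K < 13).
Equivalently, β = 1 − P(K ≥ 13) = 1604780863168259917/1638400000000000000.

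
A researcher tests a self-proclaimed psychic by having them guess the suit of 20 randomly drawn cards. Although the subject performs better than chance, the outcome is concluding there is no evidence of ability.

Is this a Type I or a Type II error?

Type II error

The null hypothesis here is that the subject is guessing at random (p = 1/4).
'Concluding there is no evidence of ability' corresponds to failing to reject H₀.
H₀ was not rejected but H₀ is false — a Type II error (false negative).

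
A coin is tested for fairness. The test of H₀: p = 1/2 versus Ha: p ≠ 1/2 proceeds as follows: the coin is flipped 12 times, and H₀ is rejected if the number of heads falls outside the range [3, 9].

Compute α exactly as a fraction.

Under H₀, K ~ Binomial(12, 1/2); α is the probability of landing in either tail, P(K ≤ 2) + P(K ≥ 10).
By symmetry, α = 2·P(K ≤ 2) = 2·(1 + 12 + 66)/4096 = 158/4096 = 79/2048.

79/2048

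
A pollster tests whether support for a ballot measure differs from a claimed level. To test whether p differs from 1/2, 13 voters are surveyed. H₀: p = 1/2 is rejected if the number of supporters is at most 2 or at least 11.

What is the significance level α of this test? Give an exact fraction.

23/1024

Under H₀, S ~ Binomial(13, 1/2); α is the probability of landing in either tail, P(S ≤ 2) + P(S ≥ 11).
The two tails are symmetric, so α = 2·(1 + 13 + 78)/2^13 = 184/8192 = 23/1024.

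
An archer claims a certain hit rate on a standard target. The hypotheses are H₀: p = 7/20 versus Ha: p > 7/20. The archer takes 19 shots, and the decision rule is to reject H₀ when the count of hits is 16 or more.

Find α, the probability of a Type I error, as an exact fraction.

α = P(reject H₀ | H₀ true) = P(S ≥ 16 | p = 7/20), with S ~ Binomial(19, 7/20).
Adding the binomial terms for j = 16 through 19 with p = 7/20 yields 4867859971043445677/327680000000000000000000.

4867859971043445677/327680000000000000000000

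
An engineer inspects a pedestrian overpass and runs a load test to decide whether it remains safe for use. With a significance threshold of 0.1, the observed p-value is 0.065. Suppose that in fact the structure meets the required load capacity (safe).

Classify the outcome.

The conventional null hypothesis is that the structure meets the required load capacity (safe).
Since p = 0.065 < α = 0.1, H₀ is rejected.
H₀ is true (actually the structure meets the required load capacity (safe)).
Rejecting a true H₀ is a Type I error.

Type I error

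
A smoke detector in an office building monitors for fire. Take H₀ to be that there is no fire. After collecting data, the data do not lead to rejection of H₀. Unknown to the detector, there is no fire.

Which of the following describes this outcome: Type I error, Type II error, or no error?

Neither — the decision is correct.

The test retained a true H₀ — the decision matches the true state.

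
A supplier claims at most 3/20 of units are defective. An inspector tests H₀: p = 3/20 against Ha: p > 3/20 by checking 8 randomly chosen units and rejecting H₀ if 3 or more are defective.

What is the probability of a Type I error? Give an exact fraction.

α = P(reject H₀ | H₀ true) = P(S ≥ 3 | p = 3/20), S ~ Binomial(8, 3/20).
Via the complement, α = 1 − Σ_{j=0}^{2} C(8,j)(3/20)^j(17/20)^{8-j} = 2693447019/25600000000.

2693447019/25600000000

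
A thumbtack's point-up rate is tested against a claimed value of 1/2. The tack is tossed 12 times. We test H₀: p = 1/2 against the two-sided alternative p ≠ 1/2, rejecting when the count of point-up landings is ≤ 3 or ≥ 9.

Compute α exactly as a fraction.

Under H₀, Y ~ Binomial(12, 1/2); α is the probability of landing in either tail, P(Y ≤ 3) + P(Y ≥ 9).
Each tail has probability (1 + 12 + 66 + 220)/4096; doubling gives α = 598/4096 = 299/2048.

299/2048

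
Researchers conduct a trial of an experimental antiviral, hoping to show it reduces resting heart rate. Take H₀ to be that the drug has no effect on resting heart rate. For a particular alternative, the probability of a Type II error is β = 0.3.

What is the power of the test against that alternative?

Power = 1 − β = 1 − 0.3 = 0.7.

0.7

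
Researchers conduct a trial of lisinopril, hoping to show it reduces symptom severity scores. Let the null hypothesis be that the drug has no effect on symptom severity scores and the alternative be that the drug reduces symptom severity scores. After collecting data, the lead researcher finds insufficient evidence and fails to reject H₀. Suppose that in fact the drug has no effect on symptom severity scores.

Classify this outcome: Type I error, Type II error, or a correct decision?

No error — this is a correct decision.

The test retained a true H₀ — the decision matches the true state.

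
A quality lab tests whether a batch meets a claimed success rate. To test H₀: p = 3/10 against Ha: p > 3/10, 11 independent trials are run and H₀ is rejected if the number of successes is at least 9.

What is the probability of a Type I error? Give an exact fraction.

11553921/20000000000

Under H₀, Y ~ Binomial(11, 3/10), and α = P(Y ≥ 9).
P(Y ≥ 9) = Σ_{j=9}^{11} C(11,j)·(3/10)^j·(7/10)^{11-j} = 11553921/20000000000.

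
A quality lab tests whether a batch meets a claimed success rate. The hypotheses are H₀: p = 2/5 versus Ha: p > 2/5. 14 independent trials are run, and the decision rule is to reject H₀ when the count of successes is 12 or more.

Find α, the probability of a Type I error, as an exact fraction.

3715072/6103515625

Under H₀, K ~ Binomial(14, 2/5), and α = P(K ≥ 12).
Summing C(14,j)(2/5)^j(3/5)^{14−j} for j = 12,…,14 gives 3715072/6103515625.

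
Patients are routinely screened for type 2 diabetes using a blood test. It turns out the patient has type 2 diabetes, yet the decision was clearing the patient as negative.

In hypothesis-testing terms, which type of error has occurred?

Type II error

The null hypothesis here is that the patient does not have type 2 diabetes.
'Clearing the patient as negative' corresponds to failing to reject H₀.
H₀ was not rejected but H₀ is false — a Type II error (false negative).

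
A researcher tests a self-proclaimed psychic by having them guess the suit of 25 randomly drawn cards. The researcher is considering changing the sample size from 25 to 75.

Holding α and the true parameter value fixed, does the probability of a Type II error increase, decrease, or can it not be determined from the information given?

It decreases.

More data shrinks sampling variability; the test statistic under Ha concentrates further from the null value, making rejection more likely.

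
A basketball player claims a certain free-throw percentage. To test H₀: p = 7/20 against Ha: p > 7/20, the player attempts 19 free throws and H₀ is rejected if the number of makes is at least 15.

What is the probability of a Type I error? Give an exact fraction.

30172619187361172599/262144000000000000000000

α = P(reject H₀ | H₀ true) = P(S ≥ 15 | p = 7/20), with S ~ Binomial(19, 7/20).
Summing C(19,j)(7/20)^j(13/20)^{19−j} for j = 15,…,19 gives 30172619187361172599/262144000000000000000000.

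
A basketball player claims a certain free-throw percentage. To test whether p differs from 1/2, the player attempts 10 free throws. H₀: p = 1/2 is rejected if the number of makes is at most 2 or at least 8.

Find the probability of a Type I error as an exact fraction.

The significance level is the null-hypothesis probability of the rejection region {≤2} ∪ {≥8}.
The two tails are symmetric, so α = 2·(1 + 10 + 45)/2^10 = 112/1024 = 7/64.

7/64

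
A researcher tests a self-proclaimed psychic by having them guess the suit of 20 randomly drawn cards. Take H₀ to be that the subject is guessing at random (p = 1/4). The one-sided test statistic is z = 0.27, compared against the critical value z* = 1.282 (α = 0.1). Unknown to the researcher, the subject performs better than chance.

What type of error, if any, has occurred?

Type II error

Since z = 0.27 ≤ z* = 1.282, H₀ is not rejected.
H₀ is false (actually the subject performs better than chance).
Failing to reject a false H₀ is a Type II error.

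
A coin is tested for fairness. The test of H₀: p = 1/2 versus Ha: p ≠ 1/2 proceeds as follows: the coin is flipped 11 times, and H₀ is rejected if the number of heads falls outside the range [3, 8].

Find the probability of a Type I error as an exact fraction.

67/1024

α = P(X ≤ 2 or X ≥ 9 | p = 1/2), X ~ Binomial(11, 1/2).
The two tails are symmetric, so α = 2·(1 + 11 + 55)/2^11 = 134/2048 = 67/1024.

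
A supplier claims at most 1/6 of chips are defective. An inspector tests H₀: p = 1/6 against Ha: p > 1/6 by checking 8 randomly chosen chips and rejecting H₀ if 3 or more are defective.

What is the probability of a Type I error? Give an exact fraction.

α = P(reject H₀ | H₀ true) = P(Y ≥ 3 | p = 1/6), Y ~ Binomial(8, 1/6).
Computing the lower-tail complement: 1 − 484375/559872 = 75497/559872.

75497/559872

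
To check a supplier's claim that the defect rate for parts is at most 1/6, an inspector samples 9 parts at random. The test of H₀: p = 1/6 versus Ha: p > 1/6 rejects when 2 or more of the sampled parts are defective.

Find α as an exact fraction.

2304473/5038848

Under H₀, S ~ Binomial(9, 1/6); the Type I error rate is P(S ≥ 2).
Via the complement, α = 1 − Σ_{j=0}^{1} C(9,j)(1/6)^j(5/6)^{9-j} = 2304473/5038848.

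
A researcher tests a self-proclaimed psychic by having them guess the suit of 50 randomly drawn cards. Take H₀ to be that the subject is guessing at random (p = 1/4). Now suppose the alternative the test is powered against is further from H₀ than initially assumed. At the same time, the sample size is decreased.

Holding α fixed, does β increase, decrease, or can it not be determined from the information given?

Cannot be determined from the information given.

The first change alone would make β decrease; the second alone would make β increase. Which effect dominates depends on the magnitudes, which are not given.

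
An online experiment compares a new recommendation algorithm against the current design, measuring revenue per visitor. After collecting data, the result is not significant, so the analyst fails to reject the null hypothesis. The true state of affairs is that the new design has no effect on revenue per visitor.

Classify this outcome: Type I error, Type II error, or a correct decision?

No error (correct decision).

The conventional null hypothesis here is that the new design has no effect on revenue per visitor.
The test retained a true H₀ — the decision matches the true state.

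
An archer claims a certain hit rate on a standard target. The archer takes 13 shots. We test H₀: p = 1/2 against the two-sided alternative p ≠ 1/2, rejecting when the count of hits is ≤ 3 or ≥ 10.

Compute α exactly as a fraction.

189/2048

Under H₀, K ~ Binomial(13, 1/2); α is the probability of landing in either tail, P(K ≤ 3) + P(K ≥ 10).
Each tail has probability (1 + 13 + 78 + 286)/8192; doubling gives α = 756/8192 = 189/2048.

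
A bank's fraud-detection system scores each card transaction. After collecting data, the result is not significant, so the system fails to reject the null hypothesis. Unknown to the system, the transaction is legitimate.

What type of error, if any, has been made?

No error (correct decision).

The conventional null hypothesis here is that the transaction is legitimate.
The test retained a true H₀ — the decision matches the true state.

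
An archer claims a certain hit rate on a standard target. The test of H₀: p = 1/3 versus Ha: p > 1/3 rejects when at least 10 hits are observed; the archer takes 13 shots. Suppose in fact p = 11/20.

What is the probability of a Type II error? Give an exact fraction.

1857697115702463/2048000000000000

Under the alternative p = 11/20, Y ~ Binomial(13, 11/20); β is the probability the test does not reject, P(Y < 10).
Adding the binomial probabilities P(Y=0)+…+P(Y=9) at p = 11/20 gives 1857697115702463/2048000000000000.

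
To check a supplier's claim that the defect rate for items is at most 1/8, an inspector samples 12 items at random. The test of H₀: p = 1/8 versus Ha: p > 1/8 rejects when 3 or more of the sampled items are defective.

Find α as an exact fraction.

12506902185/68719476736

Under H₀, K ~ Binomial(12, 1/8); the Type I error rate is P(K ≥ 3).
Computing the lower-tail complement: 1 − 56212574551/68719476736 = 12506902185/68719476736.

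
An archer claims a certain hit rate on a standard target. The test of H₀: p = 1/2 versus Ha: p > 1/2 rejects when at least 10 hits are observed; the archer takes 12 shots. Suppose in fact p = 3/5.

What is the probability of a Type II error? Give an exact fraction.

44753744/48828125

A Type II error is failing to reject when Ha holds: with p = 3/5, β = P(Y ≤ 9).
Adding the binomial probabilities P(Y=0)+…+P(Y=9) at p = 3/5 gives 44753744/48828125.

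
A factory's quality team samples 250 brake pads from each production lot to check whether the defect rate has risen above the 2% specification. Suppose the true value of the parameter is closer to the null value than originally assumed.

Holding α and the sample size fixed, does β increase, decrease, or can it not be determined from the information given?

When the true parameter is near the null value, the test has a harder time distinguishing Ha from H₀.

It increases.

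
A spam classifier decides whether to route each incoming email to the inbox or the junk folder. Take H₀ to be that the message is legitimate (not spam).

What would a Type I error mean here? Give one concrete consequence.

A Type I error is rejecting H₀ when H₀ is true.
Here that means sending the message to the spam folder when actually the message is legitimate (not spam).

A Type I error would mean concluding that the message is spam when in fact the message is legitimate (not spam). Consequence: a legitimate email — possibly an important one — is hidden in the spam folder.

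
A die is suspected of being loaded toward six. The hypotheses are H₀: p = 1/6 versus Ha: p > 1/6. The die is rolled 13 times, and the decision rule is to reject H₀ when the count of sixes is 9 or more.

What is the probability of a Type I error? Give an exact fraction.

Under H₀, X ~ Binomial(13, 1/6), and α = P(X ≥ 9).
P(X ≥ 9) = Σ_{j=9}^{13} C(13,j)·(1/6)^j·(5/6)^{13-j} = 53849/1451188224.

53849/1451188224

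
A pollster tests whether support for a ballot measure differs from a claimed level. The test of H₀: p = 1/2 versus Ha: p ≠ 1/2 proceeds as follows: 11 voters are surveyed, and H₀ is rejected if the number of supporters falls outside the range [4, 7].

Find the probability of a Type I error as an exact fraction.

The significance level is the null-hypothesis probability of the rejection region {≤3} ∪ {≥8}.
Each tail has probability (1 + 11 + 55 + 165)/2048; doubling gives α = 464/2048 = 29/128.

29/128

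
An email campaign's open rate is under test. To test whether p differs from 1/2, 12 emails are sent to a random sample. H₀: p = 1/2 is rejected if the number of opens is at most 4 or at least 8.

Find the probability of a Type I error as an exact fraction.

397/1024

The significance level is the null-hypothesis probability of the rejection region {≤4} ∪ {≥8}.
Each tail has probability (1 + 12 + 66 + 220 + 495)/4096; doubling gives α = 1588/4096 = 397/1024.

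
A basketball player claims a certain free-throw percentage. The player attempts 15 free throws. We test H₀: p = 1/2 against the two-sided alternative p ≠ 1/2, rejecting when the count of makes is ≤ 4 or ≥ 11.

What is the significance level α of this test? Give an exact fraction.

α = P(Y ≤ 4 or Y ≥ 11 | p = 1/2), Y ~ Binomial(15, 1/2).
The two tails are symmetric, so α = 2·(1 + 15 + 105 + 455 + 1365)/2^15 = 3882/32768 = 1941/16384.

1941/16384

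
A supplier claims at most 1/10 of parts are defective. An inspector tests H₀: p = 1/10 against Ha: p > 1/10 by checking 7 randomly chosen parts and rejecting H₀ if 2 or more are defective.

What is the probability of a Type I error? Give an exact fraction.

93559/625000

The significance level is the probability, assuming p = 1/10, of seeing 2 or more defectives in 7 draws.
α = 1 − P(Y ≤ 1) = 1 − 531441/625000 = 93559/625000.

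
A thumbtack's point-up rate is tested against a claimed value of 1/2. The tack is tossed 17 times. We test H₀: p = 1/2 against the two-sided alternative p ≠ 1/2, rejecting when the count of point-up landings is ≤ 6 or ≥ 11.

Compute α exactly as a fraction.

Under H₀, Y ~ Binomial(17, 1/2); α is the probability of landing in either tail, P(Y ≤ 6) + P(Y ≥ 11).
By symmetry, α = 2·P(Y ≤ 6) = 2·(1 + 17 + 136 + 680 + 2380 + 6188 + 12376)/131072 = 43556/131072 = 10889/32768.

10889/32768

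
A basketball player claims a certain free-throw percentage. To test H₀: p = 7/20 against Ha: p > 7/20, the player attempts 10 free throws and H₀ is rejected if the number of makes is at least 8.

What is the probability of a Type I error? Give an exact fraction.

12342438941/2560000000000

α = P(reject H₀ | H₀ true) = P(X ≥ 8 | p = 7/20), with X ~ Binomial(10, 7/20).
Adding the binomial terms for j = 8 through 10 with p = 7/20 yields 12342438941/2560000000000.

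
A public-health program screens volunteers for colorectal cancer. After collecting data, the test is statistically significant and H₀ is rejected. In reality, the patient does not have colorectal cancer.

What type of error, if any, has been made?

Type I error

The conventional null hypothesis here is that the patient does not have colorectal cancer.
H₀ was rejected, but H₀ is actually true.
Rejecting a true null hypothesis is a Type I error (false positive).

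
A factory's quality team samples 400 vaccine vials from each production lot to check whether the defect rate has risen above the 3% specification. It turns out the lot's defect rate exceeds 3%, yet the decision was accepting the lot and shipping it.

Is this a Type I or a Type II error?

The null hypothesis here is that the lot's defect rate is 3% (within specification).
'Accepting the lot and shipping it' corresponds to failing to reject H₀.
H₀ was not rejected but H₀ is false — a Type II error (false negative).

Type II error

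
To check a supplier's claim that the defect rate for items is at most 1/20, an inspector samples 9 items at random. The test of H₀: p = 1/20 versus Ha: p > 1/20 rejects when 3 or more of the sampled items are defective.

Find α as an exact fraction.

Under H₀, S ~ Binomial(9, 1/20); the Type I error rate is P(S ≥ 3).
Computing the lower-tail complement: 1 − 63464893469/64000000000 = 535106531/64000000000.

535106531/64000000000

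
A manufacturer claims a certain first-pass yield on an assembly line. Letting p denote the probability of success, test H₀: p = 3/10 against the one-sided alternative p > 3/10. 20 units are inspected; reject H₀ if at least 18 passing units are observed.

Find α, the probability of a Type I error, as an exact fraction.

3773088142371/100000000000000000000

The Type I error probability is α = P(Y ≥ 18) computed under H₀, where Y ~ Binomial(20, 3/10).
Adding the binomial terms for j = 18 through 20 with p = 3/10 yields 3773088142371/100000000000000000000.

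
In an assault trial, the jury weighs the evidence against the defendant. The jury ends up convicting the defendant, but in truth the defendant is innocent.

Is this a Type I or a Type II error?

Type I error

The null hypothesis here is that the defendant is innocent.
'Convicting the defendant' corresponds to rejecting H₀.
H₀ was rejected but H₀ is true — a Type I error (false positive).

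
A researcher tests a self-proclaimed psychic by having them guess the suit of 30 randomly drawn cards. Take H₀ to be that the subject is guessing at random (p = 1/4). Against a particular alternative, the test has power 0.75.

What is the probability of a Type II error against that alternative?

Power = 1 − β, so β = 1 − 0.75 = 0.25.

0.25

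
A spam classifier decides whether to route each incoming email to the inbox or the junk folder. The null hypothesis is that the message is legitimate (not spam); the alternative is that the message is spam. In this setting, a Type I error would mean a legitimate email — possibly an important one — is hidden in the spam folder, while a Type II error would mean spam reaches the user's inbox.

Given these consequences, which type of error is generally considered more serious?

Type I error

The Type I consequence (a legitimate email — possibly an important one — is hidden in the spam folder) is more severe than the Type II consequence (spam reaches the user's inbox).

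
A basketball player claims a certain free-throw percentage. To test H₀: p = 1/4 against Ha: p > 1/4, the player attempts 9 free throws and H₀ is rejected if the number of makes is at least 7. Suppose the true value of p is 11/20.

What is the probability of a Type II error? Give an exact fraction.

54431799039/64000000000

Under the alternative p = 11/20, K ~ Binomial(9, 11/20); β is the probability the test does not reject, P(K < 7).
Adding the binomial probabilities P(K=0)+…+P(K=6) at p = 11/20 gives 54431799039/64000000000.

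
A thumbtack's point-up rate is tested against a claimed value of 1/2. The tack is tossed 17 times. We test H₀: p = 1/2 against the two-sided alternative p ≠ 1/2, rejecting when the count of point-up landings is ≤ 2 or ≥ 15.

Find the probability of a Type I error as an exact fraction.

The significance level is the null-hypothesis probability of the rejection region {≤2} ∪ {≥15}.
Each tail has probability (1 + 17 + 136)/131072; doubling gives α = 308/131072 = 77/32768.

77/32768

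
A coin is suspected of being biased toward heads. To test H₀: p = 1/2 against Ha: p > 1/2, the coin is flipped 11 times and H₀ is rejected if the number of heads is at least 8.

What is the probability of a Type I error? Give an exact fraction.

The Type I error probability is α = P(S ≥ 8) computed under H₀, where S ~ Binomial(11, 1/2).
That's C(11,8) + C(11,9) + C(11,10) + C(11,11) over 2^11, i.e. (165 + 55 + 11 + 1)/2048 = 232/2048 = 29/256.

29/256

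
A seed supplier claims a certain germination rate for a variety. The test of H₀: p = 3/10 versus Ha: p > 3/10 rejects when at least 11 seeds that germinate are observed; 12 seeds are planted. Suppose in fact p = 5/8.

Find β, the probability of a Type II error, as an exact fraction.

66717523611/68719476736

A Type II error is failing to reject when Ha holds: with p = 5/8, β = P(S ≤ 10).
Equivalently, β = 1 − P(S ≥ 11) = 66717523611/68719476736.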